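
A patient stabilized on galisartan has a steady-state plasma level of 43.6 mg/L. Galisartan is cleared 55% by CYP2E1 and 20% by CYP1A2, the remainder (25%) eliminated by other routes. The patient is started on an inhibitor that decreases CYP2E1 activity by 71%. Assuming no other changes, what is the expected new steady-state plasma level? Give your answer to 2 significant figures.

The CYP2E1 pathway (55% of clearance) is reduced to 0.29× activity: 0.55 × 0.29 = 0.1595.
CYP1A2 (20%) and the residual 25% are unaffected.
New clearance relative to baseline: 0.1595 + 0.2 + 0.25 = 0.6095.
With dosing unchanged, steady-state plasma level scales as 1/CL: 43.6 / 0.6095 = 72 mg/L.

72 mg/L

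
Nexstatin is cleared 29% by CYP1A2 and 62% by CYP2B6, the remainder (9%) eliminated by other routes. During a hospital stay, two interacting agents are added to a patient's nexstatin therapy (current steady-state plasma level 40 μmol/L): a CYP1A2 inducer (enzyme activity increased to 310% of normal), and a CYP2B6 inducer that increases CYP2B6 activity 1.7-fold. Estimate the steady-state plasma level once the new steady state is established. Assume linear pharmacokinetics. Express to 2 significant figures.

The CYP1A2 pathway (29% of clearance) rises to 3.1× activity: 0.29 × 3.1 = 0.899.
The CYP2B6 pathway (62% of clearance) increases to 1.7× activity: 0.62 × 1.7 = 1.054.
The remaining 9% of clearance is unaffected.
CL_new/CL_old = 0.899 + 1.054 + 0.09 = 2.043.
New steady-state plasma level = 40 / 2.043 = 20 μmol/L (concentration scales inversely with clearance).

20 μmol/L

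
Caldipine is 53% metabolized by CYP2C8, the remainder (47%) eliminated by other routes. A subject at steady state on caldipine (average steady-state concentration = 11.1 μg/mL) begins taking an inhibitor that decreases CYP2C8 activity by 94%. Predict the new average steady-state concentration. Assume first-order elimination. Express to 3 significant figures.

22.1 μg/mL

The CYP2C8 pathway (53% of clearance) falls to 0.06× activity: 0.53 × 0.06 = 0.0318.
The remaining 47% of clearance is unaffected.
CL_new/CL_old = 0.0318 + 0.47 = 0.5018.
New average steady-state concentration = baseline ÷ relative clearance = 11.1 / 0.5018 = 22.1 μg/mL.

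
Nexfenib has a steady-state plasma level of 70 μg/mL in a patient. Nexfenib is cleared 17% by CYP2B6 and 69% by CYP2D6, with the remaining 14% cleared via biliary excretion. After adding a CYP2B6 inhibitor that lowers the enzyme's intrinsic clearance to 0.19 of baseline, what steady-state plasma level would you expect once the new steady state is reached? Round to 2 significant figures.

81 μg/mL

The CYP2B6 pathway (17% of clearance) falls to 0.19× activity: 0.17 × 0.19 = 0.0323.
CYP2D6 (69%) and the residual 14% are unaffected.
Relative clearance = 0.0323 + 0.69 + 0.14 = 0.8623.
Steady-state plasma level ∝ 1/CL, so new value = 70 / 0.8623 = 81 μg/mL.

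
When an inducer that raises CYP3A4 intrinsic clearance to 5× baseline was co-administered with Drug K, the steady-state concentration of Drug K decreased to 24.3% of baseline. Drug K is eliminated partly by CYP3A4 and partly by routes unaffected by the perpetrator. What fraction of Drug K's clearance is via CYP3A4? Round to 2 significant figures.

Let fm be the CYP3A4 fraction. New clearance relative to baseline = fm × 5 + (1 − fm).
Steady-state concentration ratio = 1 / (new CL fraction), so new CL fraction = 1 / 0.243 = 4.115.
fm × 5 + 1 − fm = 4.115  ⇒  fm × (5 − 1) = 3.115  ⇒  fm = 0.78.

0.78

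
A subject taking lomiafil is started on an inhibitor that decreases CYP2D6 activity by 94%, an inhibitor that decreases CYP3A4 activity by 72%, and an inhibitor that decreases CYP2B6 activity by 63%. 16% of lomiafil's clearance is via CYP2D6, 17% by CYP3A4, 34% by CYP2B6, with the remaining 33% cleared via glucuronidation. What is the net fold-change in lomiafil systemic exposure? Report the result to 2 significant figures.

1.9

The CYP2D6 pathway (16% of clearance) is reduced to 0.06× activity: 0.16 × 0.06 = 0.0096.
The CYP3A4 pathway (17% of clearance) is reduced to 0.28× activity: 0.17 × 0.28 = 0.0476.
The CYP2B6 pathway (34% of clearance) falls to 0.37× activity: 0.34 × 0.37 = 0.1258.
The remaining 33% of clearance is unaffected.
CL_new/CL_old = 0.0096 + 0.0476 + 0.1258 + 0.33 = 0.513.
Systemic exposure ∝ 1/CL: fold-change = 1 / 0.513 = 1.9.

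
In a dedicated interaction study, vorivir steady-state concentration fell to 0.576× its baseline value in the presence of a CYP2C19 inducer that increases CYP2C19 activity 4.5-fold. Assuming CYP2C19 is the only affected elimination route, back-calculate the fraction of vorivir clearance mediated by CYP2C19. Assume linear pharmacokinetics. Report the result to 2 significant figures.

CL'/CL = 1 / 0.576 = 1.736
4.5·fm + (1 − fm) = 1.736
fm = (1.736 − 1) / (4.5 − 1) = 0.21

0.21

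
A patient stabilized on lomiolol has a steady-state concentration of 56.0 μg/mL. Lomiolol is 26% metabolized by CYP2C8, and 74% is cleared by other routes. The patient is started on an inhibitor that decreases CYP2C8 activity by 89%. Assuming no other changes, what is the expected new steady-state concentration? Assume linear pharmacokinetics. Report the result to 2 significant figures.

73 μg/mL

CYP2C8: 0.26 × 0.11 = 0.0286
Other: 0.74 (unchanged)
Relative clearance = 0.0286 + 0.74 = 0.7686.
New steady-state concentration = baseline ÷ relative clearance = 56.0 / 0.7686 = 73 μg/mL.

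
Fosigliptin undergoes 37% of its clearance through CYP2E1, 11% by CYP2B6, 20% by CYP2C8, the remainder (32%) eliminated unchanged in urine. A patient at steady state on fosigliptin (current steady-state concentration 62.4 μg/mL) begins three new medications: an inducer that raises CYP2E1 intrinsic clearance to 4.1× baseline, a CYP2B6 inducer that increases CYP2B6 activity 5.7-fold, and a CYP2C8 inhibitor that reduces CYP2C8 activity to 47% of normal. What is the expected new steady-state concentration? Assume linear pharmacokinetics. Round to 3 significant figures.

24.4 μg/mL

The CYP2E1 pathway (37% of clearance) increases to 4.1× activity: 0.37 × 4.1 = 1.517.
The CYP2B6 pathway (11% of clearance) rises to 5.7× activity: 0.11 × 5.7 = 0.627.
The CYP2C8 pathway (20% of clearance) is reduced to 0.47× activity: 0.2 × 0.47 = 0.094.
The remaining 32% of clearance is unaffected.
CL_new/CL_old = 1.517 + 0.627 + 0.094 + 0.32 = 2.558.
Dividing the baseline by the relative clearance: 62.4 / 2.558 = 24.4 μg/mL.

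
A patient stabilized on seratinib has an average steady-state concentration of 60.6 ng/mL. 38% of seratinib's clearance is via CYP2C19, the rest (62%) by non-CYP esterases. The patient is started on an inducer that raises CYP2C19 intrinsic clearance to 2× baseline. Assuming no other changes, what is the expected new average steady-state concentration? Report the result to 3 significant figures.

43.9 ng/mL

CYP2C19: 0.38 × 2 = 0.76
Other: 0.62 (unchanged)
New clearance relative to baseline: 0.76 + 0.62 = 1.38.
Average steady-state concentration ∝ 1/CL, so new value = 60.6 / 1.38 = 43.9 ng/mL.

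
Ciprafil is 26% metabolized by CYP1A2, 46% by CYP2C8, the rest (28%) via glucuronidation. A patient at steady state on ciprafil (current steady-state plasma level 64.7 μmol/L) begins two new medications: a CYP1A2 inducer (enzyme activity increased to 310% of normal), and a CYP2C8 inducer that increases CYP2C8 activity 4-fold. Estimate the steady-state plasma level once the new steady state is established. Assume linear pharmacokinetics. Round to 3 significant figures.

CYP1A2: 0.26 × 3.1 = 0.806
CYP2C8: 0.46 × 4 = 1.84
Other: 0.28 (unchanged)
CL_new/CL_old = 0.806 + 1.84 + 0.28 = 2.926.
Steady-state plasma level ∝ 1/CL: new value = 64.7 / 2.926 = 22.1 μmol/L.

22.1 μmol/L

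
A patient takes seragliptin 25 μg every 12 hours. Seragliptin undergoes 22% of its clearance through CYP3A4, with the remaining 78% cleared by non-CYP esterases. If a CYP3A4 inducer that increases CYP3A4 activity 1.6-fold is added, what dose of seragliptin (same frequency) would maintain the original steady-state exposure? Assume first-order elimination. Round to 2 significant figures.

28 μg

The CYP3A4 pathway (22% of clearance) increases to 1.6× activity: 0.22 × 1.6 = 0.352.
Non-CYP routes (78%) are unchanged.
CL_new/CL_old = 0.352 + 0.78 = 1.132.
Css,avg = (dose rate)/CL, so holding Css fixed requires dose ∝ CL: 25 × 1.132 = 28 μg.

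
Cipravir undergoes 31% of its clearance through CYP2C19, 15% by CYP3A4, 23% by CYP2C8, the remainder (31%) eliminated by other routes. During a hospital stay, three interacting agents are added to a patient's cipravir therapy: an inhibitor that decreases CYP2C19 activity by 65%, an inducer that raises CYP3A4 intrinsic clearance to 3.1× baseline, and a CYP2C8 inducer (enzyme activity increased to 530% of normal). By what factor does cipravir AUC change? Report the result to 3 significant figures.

0.476

The CYP2C19 pathway (31% of clearance) drops to 0.35× activity: 0.31 × 0.35 = 0.1085.
The CYP3A4 pathway (15% of clearance) increases to 3.1× activity: 0.15 × 3.1 = 0.465.
The CYP2C8 pathway (23% of clearance) increases to 5.3× activity: 0.23 × 5.3 = 1.219.
Non-CYP routes (31%) are unchanged.
Relative clearance = 0.1085 + 0.465 + 1.219 + 0.31 = 2.1025.
Because AUC varies inversely with clearance, the combined effect is 1 / 2.1025 = 0.476.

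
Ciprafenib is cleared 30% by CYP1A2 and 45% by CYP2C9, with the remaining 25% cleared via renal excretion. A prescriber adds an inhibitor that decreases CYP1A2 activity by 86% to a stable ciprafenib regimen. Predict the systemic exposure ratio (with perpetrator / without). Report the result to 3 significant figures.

The CYP1A2 pathway (30% of clearance) falls to 0.14× activity: 0.3 × 0.14 = 0.042.
CYP2C9 (45%) and the residual 25% are unaffected.
New clearance relative to baseline: 0.042 + 0.45 + 0.25 = 0.742.
Since systemic exposure ∝ 1/CL, the ratio is 1 / 0.742 = 1.35.

1.35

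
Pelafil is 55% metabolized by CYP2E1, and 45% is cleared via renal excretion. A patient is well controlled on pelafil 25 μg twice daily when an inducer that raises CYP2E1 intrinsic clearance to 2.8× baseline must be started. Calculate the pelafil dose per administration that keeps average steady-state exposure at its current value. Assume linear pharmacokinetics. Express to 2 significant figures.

50 μg

The CYP2E1 pathway (55% of clearance) rises to 2.8× activity: 0.55 × 2.8 = 1.54.
Non-CYP routes (45%) are unchanged.
CL_new/CL_old = 1.54 + 0.45 = 1.99.
Css,avg = (dose rate)/CL, so holding Css fixed requires dose ∝ CL: 25 × 1.99 = 50 μg.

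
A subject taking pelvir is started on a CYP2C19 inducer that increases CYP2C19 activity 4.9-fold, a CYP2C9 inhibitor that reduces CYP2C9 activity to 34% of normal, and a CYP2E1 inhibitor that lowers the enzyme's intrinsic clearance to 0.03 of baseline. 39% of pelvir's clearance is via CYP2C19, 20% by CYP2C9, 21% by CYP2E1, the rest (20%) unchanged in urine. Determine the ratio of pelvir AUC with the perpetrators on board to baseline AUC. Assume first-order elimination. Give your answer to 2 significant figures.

The CYP2C19 pathway (39% of clearance) rises to 4.9× activity: 0.39 × 4.9 = 1.911.
The CYP2C9 pathway (20% of clearance) falls to 0.34× activity: 0.2 × 0.34 = 0.068.
The CYP2E1 pathway (21% of clearance) is reduced to 0.03× activity: 0.21 × 0.03 = 0.0063.
Non-CYP routes (20%) are unchanged.
New clearance relative to baseline: 1.911 + 0.068 + 0.0063 + 0.2 = 2.1853.
Because AUC varies inversely with clearance, the combined effect is 1 / 2.1853 = 0.46.

0.46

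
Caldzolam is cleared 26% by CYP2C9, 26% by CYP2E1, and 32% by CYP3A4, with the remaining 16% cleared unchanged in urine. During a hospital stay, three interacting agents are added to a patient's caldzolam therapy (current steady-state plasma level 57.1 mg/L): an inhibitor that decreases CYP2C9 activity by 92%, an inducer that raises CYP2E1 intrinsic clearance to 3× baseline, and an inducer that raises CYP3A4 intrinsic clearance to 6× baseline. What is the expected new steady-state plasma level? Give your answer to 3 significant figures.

The CYP2C9 pathway (26% of clearance) falls to 0.08× activity: 0.26 × 0.08 = 0.0208.
The CYP2E1 pathway (26% of clearance) rises to 3× activity: 0.26 × 3 = 0.78.
The CYP3A4 pathway (32% of clearance) rises to 6× activity: 0.32 × 6 = 1.92.
The remaining 16% of clearance is unaffected.
New clearance relative to baseline: 0.0208 + 0.78 + 1.92 + 0.16 = 2.8808.
New steady-state plasma level = 57.1 / 2.8808 = 19.8 mg/L (concentration scales inversely with clearance).

19.8 mg/L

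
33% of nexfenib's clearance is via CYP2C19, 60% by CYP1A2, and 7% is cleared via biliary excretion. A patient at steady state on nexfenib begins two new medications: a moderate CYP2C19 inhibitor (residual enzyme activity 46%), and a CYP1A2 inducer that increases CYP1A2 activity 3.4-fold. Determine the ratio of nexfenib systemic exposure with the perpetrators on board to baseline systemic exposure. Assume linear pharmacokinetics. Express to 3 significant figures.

CYP2C19: 0.33 × 0.46 = 0.1518
CYP1A2: 0.6 × 3.4 = 2.04
Other: 0.07 (unchanged)
CL_new/CL_old = 0.1518 + 2.04 + 0.07 = 2.2618.
Because systemic exposure varies inversely with clearance, the combined effect is 1 / 2.2618 = 0.442.

0.442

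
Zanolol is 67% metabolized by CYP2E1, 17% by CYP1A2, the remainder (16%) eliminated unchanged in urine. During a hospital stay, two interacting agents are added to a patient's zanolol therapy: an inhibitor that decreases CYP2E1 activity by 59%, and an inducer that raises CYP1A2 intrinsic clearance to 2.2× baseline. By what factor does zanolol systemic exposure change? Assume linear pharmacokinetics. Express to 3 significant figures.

The CYP2E1 pathway (67% of clearance) is reduced to 0.41× activity: 0.67 × 0.41 = 0.2747.
The CYP1A2 pathway (17% of clearance) increases to 2.2× activity: 0.17 × 2.2 = 0.374.
Non-CYP routes (16%) are unchanged.
New clearance relative to baseline: 0.2747 + 0.374 + 0.16 = 0.8087.
Because systemic exposure varies inversely with clearance, the combined effect is 1 / 0.8087 = 1.24.

1.24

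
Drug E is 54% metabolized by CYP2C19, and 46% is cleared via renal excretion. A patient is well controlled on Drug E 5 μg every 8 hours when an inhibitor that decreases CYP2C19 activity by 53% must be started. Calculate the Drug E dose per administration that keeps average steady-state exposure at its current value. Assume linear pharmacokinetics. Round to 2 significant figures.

The CYP2C19 pathway (54% of clearance) is reduced to 0.47× activity: 0.54 × 0.47 = 0.2538.
The remaining 46% of clearance is unaffected.
Relative clearance = 0.2538 + 0.46 = 0.7138.
Exposure is unchanged when dose changes in proportion to clearance. New dose = 5 μg × 0.7138 = 3.6 μg.

3.6 μg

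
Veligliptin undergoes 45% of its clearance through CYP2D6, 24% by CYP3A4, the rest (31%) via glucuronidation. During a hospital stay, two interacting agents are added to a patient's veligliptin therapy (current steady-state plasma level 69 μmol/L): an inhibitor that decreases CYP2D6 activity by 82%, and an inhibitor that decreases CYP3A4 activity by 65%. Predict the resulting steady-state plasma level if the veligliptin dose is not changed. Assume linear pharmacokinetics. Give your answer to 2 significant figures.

The CYP2D6 pathway (45% of clearance) is reduced to 0.18× activity: 0.45 × 0.18 = 0.081.
The CYP3A4 pathway (24% of clearance) is reduced to 0.35× activity: 0.24 × 0.35 = 0.084.
Non-CYP routes (31%) are unchanged.
Relative clearance = 0.081 + 0.084 + 0.31 = 0.475.
New steady-state plasma level = 69 / 0.475 = 1.5 × 10² μmol/L (concentration scales inversely with clearance).

1.5 × 10² μmol/L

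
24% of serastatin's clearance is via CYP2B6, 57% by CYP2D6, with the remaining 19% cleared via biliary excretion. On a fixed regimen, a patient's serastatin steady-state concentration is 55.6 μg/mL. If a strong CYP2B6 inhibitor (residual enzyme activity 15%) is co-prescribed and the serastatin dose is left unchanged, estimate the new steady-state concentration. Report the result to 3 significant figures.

69.8 μg/mL

The CYP2B6 pathway (24% of clearance) drops to 0.15× activity: 0.24 × 0.15 = 0.036.
CYP2D6 (57%) and the residual 19% are unaffected.
Relative clearance = 0.036 + 0.57 + 0.19 = 0.796.
With dosing unchanged, steady-state concentration scales as 1/CL: 55.6 / 0.796 = 69.8 μg/mL.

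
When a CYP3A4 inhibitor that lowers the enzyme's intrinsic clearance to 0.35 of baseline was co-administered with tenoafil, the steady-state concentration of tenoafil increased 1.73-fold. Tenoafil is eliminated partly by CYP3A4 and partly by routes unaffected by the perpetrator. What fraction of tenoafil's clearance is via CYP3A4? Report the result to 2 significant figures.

CL'/CL = 1 / 1.73 = 0.578
0.35·fm + (1 − fm) = 0.578
fm = (0.578 − 1) / (0.35 − 1) = 0.65

0.65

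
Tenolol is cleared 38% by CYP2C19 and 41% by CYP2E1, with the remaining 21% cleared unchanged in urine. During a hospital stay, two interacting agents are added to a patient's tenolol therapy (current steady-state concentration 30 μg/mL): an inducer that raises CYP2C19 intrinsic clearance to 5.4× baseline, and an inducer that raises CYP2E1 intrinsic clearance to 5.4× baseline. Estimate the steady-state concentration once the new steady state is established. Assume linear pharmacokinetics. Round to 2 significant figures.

6.7 μg/mL

CYP2C19: 0.38 × 5.4 = 2.052
CYP2E1: 0.41 × 5.4 = 2.214
Other: 0.21 (unchanged)
New clearance relative to baseline: 2.052 + 2.214 + 0.21 = 4.476.
Dividing the baseline by the relative clearance: 30 / 4.476 = 6.7 μg/mL.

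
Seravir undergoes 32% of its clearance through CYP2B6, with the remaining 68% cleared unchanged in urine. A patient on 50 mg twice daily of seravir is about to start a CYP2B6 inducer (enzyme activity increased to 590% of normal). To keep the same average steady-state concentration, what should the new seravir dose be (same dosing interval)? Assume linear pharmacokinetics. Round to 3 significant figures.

The CYP2B6 pathway (32% of clearance) rises to 5.9× activity: 0.32 × 5.9 = 1.888.
Non-CYP routes (68%) are unchanged.
Relative clearance = 1.888 + 0.68 = 2.568.
To maintain the same steady-state level, dose must scale with clearance: new dose = 50 × 2.568 = 128 mg.

128 mg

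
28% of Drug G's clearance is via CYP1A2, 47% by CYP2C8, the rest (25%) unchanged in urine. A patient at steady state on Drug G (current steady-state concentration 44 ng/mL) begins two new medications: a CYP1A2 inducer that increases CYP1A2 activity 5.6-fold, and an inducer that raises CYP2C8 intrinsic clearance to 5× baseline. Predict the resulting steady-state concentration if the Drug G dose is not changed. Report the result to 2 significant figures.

11 ng/mL

The CYP1A2 pathway (28% of clearance) is boosted to 5.6× activity: 0.28 × 5.6 = 1.568.
The CYP2C8 pathway (47% of clearance) rises to 5× activity: 0.47 × 5 = 2.35.
The remaining 25% of clearance is unaffected.
New clearance relative to baseline: 1.568 + 2.35 + 0.25 = 4.168.
New steady-state concentration = 44 / 4.168 = 11 ng/mL (concentration scales inversely with clearance).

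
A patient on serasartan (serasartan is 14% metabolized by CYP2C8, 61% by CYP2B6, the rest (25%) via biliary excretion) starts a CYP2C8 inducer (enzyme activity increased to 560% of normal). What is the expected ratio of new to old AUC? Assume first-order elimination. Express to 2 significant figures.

The CYP2C8 pathway (14% of clearance) increases to 5.6× activity: 0.14 × 5.6 = 0.784.
CYP2B6 (61%) and the residual 25% are unaffected.
Relative clearance = 0.784 + 0.61 + 0.25 = 1.644.
AUC is inversely proportional to clearance, so the fold-change is 1 / 1.644 = 0.61.

0.61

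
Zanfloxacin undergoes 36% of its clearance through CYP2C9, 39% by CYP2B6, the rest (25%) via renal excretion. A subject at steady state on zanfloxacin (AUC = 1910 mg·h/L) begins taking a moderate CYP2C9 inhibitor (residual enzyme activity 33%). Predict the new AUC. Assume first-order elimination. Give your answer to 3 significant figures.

The CYP2C9 pathway (36% of clearance) falls to 0.33× activity: 0.36 × 0.33 = 0.1188.
CYP2B6 (39%) and the residual 25% are unaffected.
New clearance relative to baseline: 0.1188 + 0.39 + 0.25 = 0.7588.
AUC ∝ 1/CL, so new value = 1910 / 0.7588 = 2.52 × 10³ mg·h/L.

2.52 × 10³ mg·h/L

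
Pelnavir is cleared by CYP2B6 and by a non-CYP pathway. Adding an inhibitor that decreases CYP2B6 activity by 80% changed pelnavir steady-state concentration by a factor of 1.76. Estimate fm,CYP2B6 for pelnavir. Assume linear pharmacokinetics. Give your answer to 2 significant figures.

Let fm be the CYP2B6 fraction. New clearance relative to baseline = fm × 0.2 + (1 − fm).
Steady-state concentration ratio = 1 / (new CL fraction), so new CL fraction = 1 / 1.76 = 0.5682.
fm × 0.2 + 1 − fm = 0.5682  ⇒  fm × (0.2 − 1) = −0.4318  ⇒  fm = 0.54.

0.54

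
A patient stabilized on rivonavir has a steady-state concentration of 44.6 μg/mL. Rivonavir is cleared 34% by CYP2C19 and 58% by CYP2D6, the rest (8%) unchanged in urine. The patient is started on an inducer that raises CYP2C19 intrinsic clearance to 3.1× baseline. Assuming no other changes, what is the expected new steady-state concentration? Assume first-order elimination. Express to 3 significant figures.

The CYP2C19 pathway (34% of clearance) is boosted to 3.1× activity: 0.34 × 3.1 = 1.054.
CYP2D6 (58%) and the residual 8% are unaffected.
Relative clearance = 1.054 + 0.58 + 0.08 = 1.714.
New steady-state concentration = baseline ÷ relative clearance = 44.6 / 1.714 = 26.0 μg/mL.

26.0 μg/mL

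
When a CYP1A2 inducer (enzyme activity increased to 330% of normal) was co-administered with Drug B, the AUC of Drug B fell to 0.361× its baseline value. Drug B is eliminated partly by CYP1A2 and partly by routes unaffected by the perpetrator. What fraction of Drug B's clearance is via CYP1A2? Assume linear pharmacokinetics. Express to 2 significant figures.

Let x = fm,CYP1A2. Because AUC ∝ 1/CL, relative clearance rose to 1/0.361 = 2.77.
Setting x·3.3 + (1 − x) = 2.77 and solving: x = (2.77 − 1)/(3.3 − 1) = 0.77.

0.77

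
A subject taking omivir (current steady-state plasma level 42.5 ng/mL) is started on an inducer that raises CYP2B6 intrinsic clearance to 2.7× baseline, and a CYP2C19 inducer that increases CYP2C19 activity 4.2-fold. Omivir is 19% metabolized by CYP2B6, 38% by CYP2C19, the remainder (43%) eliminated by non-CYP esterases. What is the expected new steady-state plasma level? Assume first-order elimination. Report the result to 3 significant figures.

The CYP2B6 pathway (19% of clearance) rises to 2.7× activity: 0.19 × 2.7 = 0.513.
The CYP2C19 pathway (38% of clearance) rises to 4.2× activity: 0.38 × 4.2 = 1.596.
The remaining 43% of clearance is unaffected.
Relative clearance = 0.513 + 1.596 + 0.43 = 2.539.
Steady-state plasma level ∝ 1/CL: new value = 42.5 / 2.539 = 16.7 ng/mL.

16.7 ng/mL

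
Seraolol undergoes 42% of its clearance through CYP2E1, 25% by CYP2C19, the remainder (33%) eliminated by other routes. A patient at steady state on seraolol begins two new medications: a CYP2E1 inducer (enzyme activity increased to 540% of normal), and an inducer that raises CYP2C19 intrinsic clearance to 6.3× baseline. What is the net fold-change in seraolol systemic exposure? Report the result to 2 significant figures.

The CYP2E1 pathway (42% of clearance) rises to 5.4× activity: 0.42 × 5.4 = 2.268.
The CYP2C19 pathway (25% of clearance) rises to 6.3× activity: 0.25 × 6.3 = 1.575.
The remaining 33% of clearance is unaffected.
Relative clearance = 2.268 + 1.575 + 0.33 = 4.173.
Net systemic exposure ratio = 1 / 4.173 = 0.24.

0.24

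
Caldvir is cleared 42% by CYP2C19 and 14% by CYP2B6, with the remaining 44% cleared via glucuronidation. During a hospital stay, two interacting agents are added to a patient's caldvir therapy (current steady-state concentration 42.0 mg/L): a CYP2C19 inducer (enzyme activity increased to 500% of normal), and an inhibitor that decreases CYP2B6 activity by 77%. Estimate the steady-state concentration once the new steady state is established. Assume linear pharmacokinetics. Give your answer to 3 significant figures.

16.3 mg/L

CYP2C19: 0.42 × 5 = 2.1
CYP2B6: 0.14 × 0.23 = 0.0322
Other: 0.44 (unchanged)
CL_new/CL_old = 2.1 + 0.0322 + 0.44 = 2.5722.
Steady-state concentration ∝ 1/CL: new value = 42.0 / 2.5722 = 16.3 mg/L.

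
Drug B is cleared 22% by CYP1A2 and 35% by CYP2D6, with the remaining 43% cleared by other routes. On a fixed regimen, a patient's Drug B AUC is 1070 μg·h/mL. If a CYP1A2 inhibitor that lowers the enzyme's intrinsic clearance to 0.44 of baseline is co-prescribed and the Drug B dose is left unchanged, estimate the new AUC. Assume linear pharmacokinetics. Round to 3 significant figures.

The CYP1A2 pathway (22% of clearance) is reduced to 0.44× activity: 0.22 × 0.44 = 0.0968.
CYP2D6 (35%) and the residual 43% are unaffected.
New clearance relative to baseline: 0.0968 + 0.35 + 0.43 = 0.8768.
New AUC = baseline ÷ relative clearance = 1070 / 0.8768 = 1.22 × 10³ μg·h/mL.

1.22 × 10³ μg·h/mL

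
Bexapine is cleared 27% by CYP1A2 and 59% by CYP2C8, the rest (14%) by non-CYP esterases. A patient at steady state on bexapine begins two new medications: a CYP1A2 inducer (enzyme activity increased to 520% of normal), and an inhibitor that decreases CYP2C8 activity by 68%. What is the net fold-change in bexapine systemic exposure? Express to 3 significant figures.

The CYP1A2 pathway (27% of clearance) rises to 5.2× activity: 0.27 × 5.2 = 1.404.
The CYP2C8 pathway (59% of clearance) drops to 0.32× activity: 0.59 × 0.32 = 0.1888.
The remaining 14% of clearance is unaffected.
CL_new/CL_old = 1.404 + 0.1888 + 0.14 = 1.7328.
Net systemic exposure ratio = 1 / 1.7328 = 0.577.

0.577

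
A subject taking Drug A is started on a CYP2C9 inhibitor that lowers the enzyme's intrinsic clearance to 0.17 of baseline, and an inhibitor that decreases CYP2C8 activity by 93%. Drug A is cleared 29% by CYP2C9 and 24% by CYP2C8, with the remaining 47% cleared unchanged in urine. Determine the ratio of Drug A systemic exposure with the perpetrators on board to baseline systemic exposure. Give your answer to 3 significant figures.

CYP2C9: 0.29 × 0.17 = 0.0493
CYP2C8: 0.24 × 0.07 = 0.0168
Other: 0.47 (unchanged)
CL_new/CL_old = 0.0493 + 0.0168 + 0.47 = 0.5361.
Net systemic exposure ratio = 1 / 0.5361 = 1.87.

1.87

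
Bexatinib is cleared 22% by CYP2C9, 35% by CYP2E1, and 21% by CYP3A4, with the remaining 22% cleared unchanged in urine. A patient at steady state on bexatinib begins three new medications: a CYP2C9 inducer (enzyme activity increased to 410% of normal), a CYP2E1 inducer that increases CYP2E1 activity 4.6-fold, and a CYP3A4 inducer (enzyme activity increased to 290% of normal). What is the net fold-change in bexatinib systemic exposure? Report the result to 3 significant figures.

0.299

The CYP2C9 pathway (22% of clearance) increases to 4.1× activity: 0.22 × 4.1 = 0.902.
The CYP2E1 pathway (35% of clearance) increases to 4.6× activity: 0.35 × 4.6 = 1.61.
The CYP3A4 pathway (21% of clearance) is boosted to 2.9× activity: 0.21 × 2.9 = 0.609.
The remaining 22% of clearance is unaffected.
Relative clearance = 0.902 + 1.61 + 0.609 + 0.22 = 3.341.
Because systemic exposure varies inversely with clearance, the combined effect is 1 / 3.341 = 0.299.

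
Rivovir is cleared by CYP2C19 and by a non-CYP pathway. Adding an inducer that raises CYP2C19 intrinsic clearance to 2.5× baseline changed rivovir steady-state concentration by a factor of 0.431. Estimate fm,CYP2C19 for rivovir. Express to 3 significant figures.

0.880

CL'/CL = 1 / 0.431 = 2.32
2.5·fm + (1 − fm) = 2.32
fm = (2.32 − 1) / (2.5 − 1) = 0.880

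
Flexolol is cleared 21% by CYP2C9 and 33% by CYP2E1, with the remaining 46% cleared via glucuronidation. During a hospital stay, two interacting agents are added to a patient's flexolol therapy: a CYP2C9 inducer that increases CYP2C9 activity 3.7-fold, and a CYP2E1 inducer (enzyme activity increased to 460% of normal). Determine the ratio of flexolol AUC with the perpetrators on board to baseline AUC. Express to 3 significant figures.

The CYP2C9 pathway (21% of clearance) increases to 3.7× activity: 0.21 × 3.7 = 0.777.
The CYP2E1 pathway (33% of clearance) is boosted to 4.6× activity: 0.33 × 4.6 = 1.518.
Non-CYP routes (46%) are unchanged.
CL_new/CL_old = 0.777 + 1.518 + 0.46 = 2.755.
Because AUC varies inversely with clearance, the combined effect is 1 / 2.755 = 0.363.

0.363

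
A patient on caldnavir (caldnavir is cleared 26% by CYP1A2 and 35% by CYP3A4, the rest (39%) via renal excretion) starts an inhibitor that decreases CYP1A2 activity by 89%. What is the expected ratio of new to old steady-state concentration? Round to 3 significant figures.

The CYP1A2 pathway (26% of clearance) is reduced to 0.11× activity: 0.26 × 0.11 = 0.0286.
CYP3A4 (35%) and the residual 39% are unaffected.
CL_new/CL_old = 0.0286 + 0.35 + 0.39 = 0.7686.
Since steady-state concentration ∝ 1/CL, the ratio is 1 / 0.7686 = 1.30.

1.30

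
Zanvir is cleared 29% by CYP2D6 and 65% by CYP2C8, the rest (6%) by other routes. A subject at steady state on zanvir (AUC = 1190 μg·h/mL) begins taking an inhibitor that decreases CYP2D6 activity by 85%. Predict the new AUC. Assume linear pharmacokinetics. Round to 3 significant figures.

The CYP2D6 pathway (29% of clearance) falls to 0.15× activity: 0.29 × 0.15 = 0.0435.
CYP2C8 (65%) and the residual 6% are unaffected.
New clearance relative to baseline: 0.0435 + 0.65 + 0.06 = 0.7535.
With dosing unchanged, AUC scales as 1/CL: 1190 / 0.7535 = 1.58 × 10³ μg·h/mL.

1.58 × 10³ μg·h/mL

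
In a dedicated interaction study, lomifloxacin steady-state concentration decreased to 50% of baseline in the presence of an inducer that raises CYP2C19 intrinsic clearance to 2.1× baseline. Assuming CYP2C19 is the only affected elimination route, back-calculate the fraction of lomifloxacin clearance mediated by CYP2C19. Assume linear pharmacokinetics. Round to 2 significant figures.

Call the CYP2C19 fraction fm. After the interaction, CL_new/CL_old = fm × 2.1 + (1 − fm).
Steady-state concentration ratio = 1 / (new CL fraction), so new CL fraction = 1 / 0.500 = 2.
fm × 2.1 + 1 − fm = 2  ⇒  fm × (2.1 − 1) = 1  ⇒  fm = 0.91.

0.91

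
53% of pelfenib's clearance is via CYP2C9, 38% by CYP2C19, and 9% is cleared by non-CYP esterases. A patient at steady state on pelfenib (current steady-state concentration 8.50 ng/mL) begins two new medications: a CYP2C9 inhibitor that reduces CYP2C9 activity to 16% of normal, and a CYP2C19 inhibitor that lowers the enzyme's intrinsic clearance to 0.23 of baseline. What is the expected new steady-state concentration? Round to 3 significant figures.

CYP2C9: 0.53 × 0.16 = 0.0848
CYP2C19: 0.38 × 0.23 = 0.0874
Other: 0.09 (unchanged)
CL_new/CL_old = 0.0848 + 0.0874 + 0.09 = 0.2622.
New steady-state concentration = 8.50 / 0.2622 = 32.4 ng/mL (concentration scales inversely with clearance).

32.4 ng/mL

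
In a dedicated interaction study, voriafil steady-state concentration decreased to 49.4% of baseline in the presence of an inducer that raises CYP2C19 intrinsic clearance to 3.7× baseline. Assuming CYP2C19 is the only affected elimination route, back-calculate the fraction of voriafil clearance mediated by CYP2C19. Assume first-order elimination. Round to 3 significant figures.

0.379

Let fm be the CYP2C19 fraction. New clearance relative to baseline = fm × 3.7 + (1 − fm).
Steady-state concentration ratio = 1 / (new CL fraction), so new CL fraction = 1 / 0.494 = 2.024.
fm × 3.7 + 1 − fm = 2.024  ⇒  fm × (3.7 − 1) = 1.024  ⇒  fm = 0.379.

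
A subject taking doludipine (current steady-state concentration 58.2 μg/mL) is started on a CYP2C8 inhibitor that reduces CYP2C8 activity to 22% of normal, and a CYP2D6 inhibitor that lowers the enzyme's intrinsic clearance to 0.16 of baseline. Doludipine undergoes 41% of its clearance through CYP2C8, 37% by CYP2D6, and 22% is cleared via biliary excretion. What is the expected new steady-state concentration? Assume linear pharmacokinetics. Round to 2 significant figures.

The CYP2C8 pathway (41% of clearance) is reduced to 0.22× activity: 0.41 × 0.22 = 0.0902.
The CYP2D6 pathway (37% of clearance) falls to 0.16× activity: 0.37 × 0.16 = 0.0592.
The remaining 22% of clearance is unaffected.
CL_new/CL_old = 0.0902 + 0.0592 + 0.22 = 0.3694.
Dividing the baseline by the relative clearance: 58.2 / 0.3694 = 1.6 × 10² μg/mL.

1.6 × 10² μg/mL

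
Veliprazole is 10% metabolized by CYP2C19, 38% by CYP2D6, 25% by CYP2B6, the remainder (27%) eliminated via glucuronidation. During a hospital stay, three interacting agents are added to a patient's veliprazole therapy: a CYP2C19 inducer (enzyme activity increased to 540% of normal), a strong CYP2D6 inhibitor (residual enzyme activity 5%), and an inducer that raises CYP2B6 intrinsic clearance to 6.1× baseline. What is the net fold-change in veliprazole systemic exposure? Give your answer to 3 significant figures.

The CYP2C19 pathway (10% of clearance) is boosted to 5.4× activity: 0.1 × 5.4 = 0.54.
The CYP2D6 pathway (38% of clearance) is reduced to 0.05× activity: 0.38 × 0.05 = 0.019.
The CYP2B6 pathway (25% of clearance) rises to 6.1× activity: 0.25 × 6.1 = 1.525.
The remaining 27% of clearance is unaffected.
New clearance relative to baseline: 0.54 + 0.019 + 1.525 + 0.27 = 2.354.
Net systemic exposure ratio = 1 / 2.354 = 0.425.

0.425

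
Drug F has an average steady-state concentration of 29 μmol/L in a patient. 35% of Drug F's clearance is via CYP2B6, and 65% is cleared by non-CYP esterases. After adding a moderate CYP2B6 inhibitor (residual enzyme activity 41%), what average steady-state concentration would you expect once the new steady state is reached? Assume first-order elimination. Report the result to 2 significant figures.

The CYP2B6 pathway (35% of clearance) is reduced to 0.41× activity: 0.35 × 0.41 = 0.1435.
The remaining 65% of clearance is unaffected.
CL_new/CL_old = 0.1435 + 0.65 = 0.7935.
New average steady-state concentration = baseline ÷ relative clearance = 29 / 0.7935 = 37 μmol/L.

37 μmol/L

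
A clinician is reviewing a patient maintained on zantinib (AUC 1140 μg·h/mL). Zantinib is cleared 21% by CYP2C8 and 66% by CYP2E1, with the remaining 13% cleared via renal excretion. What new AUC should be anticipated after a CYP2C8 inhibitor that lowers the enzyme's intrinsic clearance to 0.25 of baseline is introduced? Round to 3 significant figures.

The CYP2C8 pathway (21% of clearance) falls to 0.25× activity: 0.21 × 0.25 = 0.0525.
CYP2E1 (66%) and the residual 13% are unaffected.
Relative clearance = 0.0525 + 0.66 + 0.13 = 0.8425.
New AUC = baseline ÷ relative clearance = 1140 / 0.8425 = 1.35 × 10³ μg·h/mL.

1.35 × 10³ μg·h/mL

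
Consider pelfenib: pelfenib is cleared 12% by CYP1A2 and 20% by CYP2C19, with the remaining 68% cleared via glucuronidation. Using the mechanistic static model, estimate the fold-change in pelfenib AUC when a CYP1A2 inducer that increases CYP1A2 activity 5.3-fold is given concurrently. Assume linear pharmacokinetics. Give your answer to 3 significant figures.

The CYP1A2 pathway (12% of clearance) increases to 5.3× activity: 0.12 × 5.3 = 0.636.
CYP2C19 (20%) and the residual 68% are unaffected.
Relative clearance = 0.636 + 0.2 + 0.68 = 1.516.
AUC ratio = CL_old/CL_new = 1 / 1.516 = 0.660.

0.660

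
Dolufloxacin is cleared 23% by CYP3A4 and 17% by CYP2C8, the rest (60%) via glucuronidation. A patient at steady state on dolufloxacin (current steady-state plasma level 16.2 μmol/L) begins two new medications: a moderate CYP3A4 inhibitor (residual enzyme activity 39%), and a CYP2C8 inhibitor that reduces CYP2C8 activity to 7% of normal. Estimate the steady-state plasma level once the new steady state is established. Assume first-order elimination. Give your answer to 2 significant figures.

23 μmol/L

CYP3A4: 0.23 × 0.39 = 0.0897
CYP2C8: 0.17 × 0.07 = 0.0119
Other: 0.6 (unchanged)
New clearance relative to baseline: 0.0897 + 0.0119 + 0.6 = 0.7016.
New steady-state plasma level = 16.2 / 0.7016 = 23 μmol/L (concentration scales inversely with clearance).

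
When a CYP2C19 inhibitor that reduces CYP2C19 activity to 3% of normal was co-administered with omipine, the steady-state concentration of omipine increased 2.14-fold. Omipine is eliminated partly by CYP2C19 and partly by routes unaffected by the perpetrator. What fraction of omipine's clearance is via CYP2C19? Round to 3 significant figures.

0.549

Let fm be the CYP2C19 fraction. New clearance relative to baseline = fm × 0.03 + (1 − fm).
Steady-state concentration ratio = 1 / (new CL fraction), so new CL fraction = 1 / 2.14 = 0.4673.
fm × 0.03 + 1 − fm = 0.4673  ⇒  fm × (0.03 − 1) = −0.5327  ⇒  fm = 0.549.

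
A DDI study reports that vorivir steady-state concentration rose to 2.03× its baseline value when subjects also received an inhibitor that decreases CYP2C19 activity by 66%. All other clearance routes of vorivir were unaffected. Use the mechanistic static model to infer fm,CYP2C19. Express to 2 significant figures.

0.77

Call the CYP2C19 fraction fm. After the interaction, CL_new/CL_old = fm × 0.34 + (1 − fm).
Steady-state concentration ratio = 1 / (new CL fraction), so new CL fraction = 1 / 2.03 = 0.4926.
fm × 0.34 + 1 − fm = 0.4926  ⇒  fm × (0.34 − 1) = −0.5074  ⇒  fm = 0.77.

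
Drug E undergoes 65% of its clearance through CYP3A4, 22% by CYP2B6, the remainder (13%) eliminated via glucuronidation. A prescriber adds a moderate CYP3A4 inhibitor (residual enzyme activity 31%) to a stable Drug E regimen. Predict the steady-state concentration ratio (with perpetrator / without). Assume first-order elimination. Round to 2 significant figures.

The CYP3A4 pathway (65% of clearance) drops to 0.31× activity: 0.65 × 0.31 = 0.2015.
CYP2B6 (22%) and the residual 13% are unaffected.
Relative clearance = 0.2015 + 0.22 + 0.13 = 0.5515.
Steady-state concentration ratio = CL_old/CL_new = 1 / 0.5515 = 1.8.

1.8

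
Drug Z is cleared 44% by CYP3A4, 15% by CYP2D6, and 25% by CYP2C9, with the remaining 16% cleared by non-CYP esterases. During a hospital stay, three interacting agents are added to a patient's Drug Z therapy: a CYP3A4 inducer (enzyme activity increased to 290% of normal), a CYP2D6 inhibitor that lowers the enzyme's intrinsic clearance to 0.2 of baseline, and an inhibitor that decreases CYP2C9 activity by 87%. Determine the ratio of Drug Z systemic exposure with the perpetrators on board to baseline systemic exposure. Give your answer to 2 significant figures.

0.67

CYP3A4: 0.44 × 2.9 = 1.276
CYP2D6: 0.15 × 0.2 = 0.03
CYP2C9: 0.25 × 0.13 = 0.0325
Other: 0.16 (unchanged)
Relative clearance = 1.276 + 0.03 + 0.0325 + 0.16 = 1.4985.
Net systemic exposure ratio = 1 / 1.4985 = 0.67.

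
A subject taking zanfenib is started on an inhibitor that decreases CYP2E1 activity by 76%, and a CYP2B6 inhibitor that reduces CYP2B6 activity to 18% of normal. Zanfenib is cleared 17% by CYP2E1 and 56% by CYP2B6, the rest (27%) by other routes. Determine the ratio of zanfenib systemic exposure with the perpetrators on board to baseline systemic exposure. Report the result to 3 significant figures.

2.43

The CYP2E1 pathway (17% of clearance) drops to 0.24× activity: 0.17 × 0.24 = 0.0408.
The CYP2B6 pathway (56% of clearance) is reduced to 0.18× activity: 0.56 × 0.18 = 0.1008.
The remaining 27% of clearance is unaffected.
CL_new/CL_old = 0.0408 + 0.1008 + 0.27 = 0.4116.
Net systemic exposure ratio = 1 / 0.4116 = 2.43.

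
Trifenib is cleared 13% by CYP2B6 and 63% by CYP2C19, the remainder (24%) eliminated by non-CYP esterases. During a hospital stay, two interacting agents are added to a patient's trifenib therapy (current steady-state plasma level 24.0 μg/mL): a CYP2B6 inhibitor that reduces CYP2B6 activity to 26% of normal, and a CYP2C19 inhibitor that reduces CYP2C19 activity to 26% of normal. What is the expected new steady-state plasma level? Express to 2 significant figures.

CYP2B6: 0.13 × 0.26 = 0.0338
CYP2C19: 0.63 × 0.26 = 0.1638
Other: 0.24 (unchanged)
Relative clearance = 0.0338 + 0.1638 + 0.24 = 0.4376.
Dividing the baseline by the relative clearance: 24.0 / 0.4376 = 55 μg/mL.

55 μg/mL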